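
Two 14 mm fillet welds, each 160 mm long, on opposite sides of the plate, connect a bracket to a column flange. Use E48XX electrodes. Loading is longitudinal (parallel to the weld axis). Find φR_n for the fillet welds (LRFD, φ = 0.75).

E48XX → F_EXX = 480 MPa.
Effective throat t_e = 0.707 × 14 = 9.898 mm.
Total length L = 320 mm; A_we = 9.898 × 320 = 3167 mm².
F_nw = 0.6 F_EXX = 0.6 × 480 = 288 MPa.
φR_n = 0.75 × 288 × 3167 × 10⁻³ = 684.1 kN.

φR_n ≈ 684 kN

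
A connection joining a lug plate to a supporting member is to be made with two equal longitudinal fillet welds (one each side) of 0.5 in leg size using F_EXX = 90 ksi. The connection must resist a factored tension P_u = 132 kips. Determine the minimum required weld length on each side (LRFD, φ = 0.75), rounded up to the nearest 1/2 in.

Throat t_e = 0.707 × 0.5 = 0.3535 in.
φr_n = 0.75 × 0.6 × 90 × 0.3535 = 14.32 kips/in.
L_req = P_u / φr_n = 132 / 14.32 = 9.22 in total.
Per side: 9.22 / 2 = 4.61 in.
Round up → use L = 5 in on each side.

L = 5 in on each side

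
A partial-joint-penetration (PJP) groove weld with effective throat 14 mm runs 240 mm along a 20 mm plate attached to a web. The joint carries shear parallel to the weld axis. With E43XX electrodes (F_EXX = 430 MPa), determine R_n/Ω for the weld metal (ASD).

Effective throat (given) t_e = 14 mm.
A_we = 14 × 240 = 3360 mm².
F_nw = 0.6 F_EXX = 258 MPa.
R_n/Ω = (258 × 3360) / 2.0 × 10⁻³ = 433.4 kN.

R_n/Ω ≈ 433 kN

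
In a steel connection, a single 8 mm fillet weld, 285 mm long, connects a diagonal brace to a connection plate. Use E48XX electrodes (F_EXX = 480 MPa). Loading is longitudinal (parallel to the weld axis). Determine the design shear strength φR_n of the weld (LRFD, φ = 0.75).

φR_n ≈ 348 kN

Effective throat t_e = 0.707 × 8 = 5.656 mm.
Total length L = 285 mm; A_we = 5.656 × 285 = 1612 mm².
F_nw = 0.6 F_EXX = 0.6 × 480 = 288 MPa.
φR_n = 0.75 × 288 × 1612 × 10⁻³ = 348.2 kN.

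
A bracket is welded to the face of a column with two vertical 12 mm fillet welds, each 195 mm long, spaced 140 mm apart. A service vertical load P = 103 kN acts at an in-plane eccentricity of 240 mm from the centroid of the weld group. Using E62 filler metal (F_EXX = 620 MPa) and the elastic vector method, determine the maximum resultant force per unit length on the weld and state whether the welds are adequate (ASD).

Total weld length L_w = 390 mm. Treat welds as unit-width lines.
Polar moment about centroid: J = 2[d³/12 + d(b/2)²] = 2[195³/12 + 195×70²] = 3147000 mm³.
Direct shear f_v = P/L_w = 103×10³ / 390 = 264.1 N/mm (vertical).
Torsion M = P·e = 103×10³ × 240 = 24720000 N·mm.
Critical point at (x, y) = (70, 97.5) from centroid. f_tx = M·y/J = 765.9 N/mm; f_ty = M·x/J = 549.9 N/mm.
Resultant f_max = √[f_tx² + (f_v + f_ty)²] = √[765.9² + (264.1 + 549.9)²] = 1118 N/mm.
Capacity per unit length: r_n/Ω = (1/2.0) × 0.6 × 620 × (0.707 × 12) = 1578 N/mm.
1118 ≤ 1578 → adequate.

f_max ≈ 1120 N/mm; adequate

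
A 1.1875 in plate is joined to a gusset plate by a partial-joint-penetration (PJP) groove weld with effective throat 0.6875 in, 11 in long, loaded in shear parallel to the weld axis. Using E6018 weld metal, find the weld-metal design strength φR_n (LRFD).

E60XX → F_EXX = 60 ksi.
Effective throat (given) t_e = 0.6875 in.
A_we = 0.6875 × 11 = 7.562 in².
F_nw = 0.6 F_EXX = 36 ksi.
φR_n = 0.75 × 36 × 7.562 = 204.2 kip.

φR_n ≈ 204 kip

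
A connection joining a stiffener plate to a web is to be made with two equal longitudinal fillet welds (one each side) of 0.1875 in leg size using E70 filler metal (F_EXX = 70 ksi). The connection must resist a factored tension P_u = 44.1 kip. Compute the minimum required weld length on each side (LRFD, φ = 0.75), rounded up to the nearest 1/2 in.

Throat t_e = 0.707 × 0.1875 = 0.1326 in.
φr_n = 0.75 × 0.6 × 70 × 0.1326 = 4.176 kip/in.
L_req = P_u / φr_n = 44.1 / 4.176 = 10.56 in total.
Per side: 10.56 / 2 = 5.281 in.
Round up → use L = 5.5 in on each side.

L = 5.5 in on each side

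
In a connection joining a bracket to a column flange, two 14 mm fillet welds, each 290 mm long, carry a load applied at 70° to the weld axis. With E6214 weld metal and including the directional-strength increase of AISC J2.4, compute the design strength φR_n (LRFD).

φR_n ≈ 2330 kN

E62XX → F_EXX = 620 MPa.
t_e = 0.707 × 14 = 9.898 mm; A_we = 9.898 × 580 = 5741 mm².
Directional factor: 1.0 + 0.5 sin^1.5(70°) = 1.455.
F_nw = 0.6 × 620 × 1.455 = 541.4 MPa.
φR_n = 0.75 × 541.4 × 5741 × 10⁻³ = 2331 kN.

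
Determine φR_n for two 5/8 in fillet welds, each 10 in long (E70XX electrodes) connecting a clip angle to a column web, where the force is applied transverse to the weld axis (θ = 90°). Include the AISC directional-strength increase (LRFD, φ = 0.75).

E70XX → F_EXX = 70 ksi.
t_e = 0.707 × 0.625 = 0.4419 in; A_we = 0.4419 × 20 = 8.837 in².
Directional factor: 1.0 + 0.5 sin^1.5(90°) = 1.5.
F_nw = 0.6 × 70 × 1.5 = 63 ksi.
φR_n = 0.75 × 63 × 8.837 = 417.6 kip.

φR_n ≈ 418 kip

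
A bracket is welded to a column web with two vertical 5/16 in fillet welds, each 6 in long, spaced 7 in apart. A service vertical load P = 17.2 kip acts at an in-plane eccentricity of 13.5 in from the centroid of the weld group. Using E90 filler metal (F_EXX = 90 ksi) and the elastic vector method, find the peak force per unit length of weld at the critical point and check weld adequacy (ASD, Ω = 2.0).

f_max ≈ 7 kip/in; NOT adequate

Total weld length L_w = 12 in. Treat welds as unit-width lines.
Polar moment about centroid: J = 2[d³/12 + d(b/2)²] = 2[6³/12 + 6×3.5²] = 183 in³.
Direct shear f_v = P/L_w = 17.2 / 12 = 1.433 kip/in (vertical).
Torsion M = P·e = 17.2 × 13.5 = 232.2 kip·in.
Critical point at (x, y) = (3.5, 3) from centroid. f_tx = M·y/J = 3.807 kip/in; f_ty = M·x/J = 4.441 kip/in.
Resultant f_max = √[f_tx² + (f_v + f_ty)²] = √[3.807² + (1.433 + 4.441)²] = 7 kip/in.
Capacity per unit length: r_n/Ω = (1/2.0) × 0.6 × 90 × (0.707 × 0.3125) = 5.965 kip/in.
7 > 5.965 → NOT adequate.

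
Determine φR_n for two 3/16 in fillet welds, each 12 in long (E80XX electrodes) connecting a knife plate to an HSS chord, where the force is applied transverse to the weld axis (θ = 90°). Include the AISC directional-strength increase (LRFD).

E80XX → F_EXX = 80 ksi.
t_e = 0.707 × 0.1875 = 0.1326 in; A_we = 0.1326 × 24 = 3.181 in².
Directional factor: 1.0 + 0.5 sin^1.5(90°) = 1.5.
F_nw = 0.6 × 80 × 1.5 = 72 ksi.
φR_n = 0.75 × 72 × 3.181 = 171.8 kip.

φR_n ≈ 172 kip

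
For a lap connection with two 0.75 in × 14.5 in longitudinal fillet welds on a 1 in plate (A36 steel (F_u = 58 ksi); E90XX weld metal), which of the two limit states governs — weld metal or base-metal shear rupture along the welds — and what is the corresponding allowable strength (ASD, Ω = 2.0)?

E90XX → F_EXX = 90 ksi.
t_e = 0.707 × 0.75 = 0.5302 in; L = 29 in.
Weld metal: R_n/Ω = (1/2.0) × 0.6 × 90 × 0.5302 × 29 = 415.2 kip.
Base metal (shear rupture): R_n/Ω = (1/2.0) × 0.6 × 58 × 1 × 29 = 504.6 kip.
Governing: weld metal.

R_n/Ω ≈ 415 kip (weld metal governs)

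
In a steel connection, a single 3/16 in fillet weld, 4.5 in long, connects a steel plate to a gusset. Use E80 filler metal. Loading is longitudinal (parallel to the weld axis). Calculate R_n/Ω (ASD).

E80XX → F_EXX = 80 ksi.
Effective throat t_e = 0.707 × 0.1875 = 0.1326 in.
Total length L = 4.5 in; A_we = 0.1326 × 4.5 = 0.5965 in².
F_nw = 0.6 F_EXX = 0.6 × 80 = 48 ksi.
R_n = 48 × 0.5965 = 28.63 kips; R_n/Ω = 28.63/2.0 = 14.32 kips.

R_n/Ω ≈ 14.3 kips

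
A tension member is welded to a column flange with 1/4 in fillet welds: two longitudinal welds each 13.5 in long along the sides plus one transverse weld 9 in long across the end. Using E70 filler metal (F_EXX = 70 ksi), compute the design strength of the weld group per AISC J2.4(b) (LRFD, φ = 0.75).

t_e = 0.707 × 0.25 = 0.1767 in.
R_nwl = 0.6 × 70 × 0.1767 × 27 = 200.4 kip (longitudinal, 2 welds).
R_nwt = 0.6 × 70 × 0.1767 × 9 = 66.81 kip (transverse, base value).
(i) R_nwl + R_nwt = 267.2 kip; (ii) 0.85 R_nwl + 1.5 R_nwt = 270.6 kip.
R_n = max = 270.6 kip [governs: (ii)]; φR_n = 202.9 kip.

φR_n ≈ 203 kip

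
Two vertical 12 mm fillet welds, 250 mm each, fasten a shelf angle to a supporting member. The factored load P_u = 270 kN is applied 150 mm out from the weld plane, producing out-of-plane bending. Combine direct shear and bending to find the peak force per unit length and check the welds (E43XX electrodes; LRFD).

f_max ≈ 2020 N/mm; NOT adequate

E43XX → F_EXX = 430 MPa.
L_w = 2 × 250 = 500 mm; section modulus (unit throat) S = 2 × L²/6 = 20830 mm².
Direct shear f_v = P/L_w = 270×10³/500 = 540 N/mm.
Moment M = P × e = 270×10³ × 150 = 40500000 N·mm; bending f_b = M/S = 1944 N/mm.
f_max = √(f_v² + f_b²) = √(540² + 1944²) = 2018 N/mm.
φr_n = 0.75 × 0.6 × 430 × (0.707 × 12) = 1642 N/mm → NOT adequate.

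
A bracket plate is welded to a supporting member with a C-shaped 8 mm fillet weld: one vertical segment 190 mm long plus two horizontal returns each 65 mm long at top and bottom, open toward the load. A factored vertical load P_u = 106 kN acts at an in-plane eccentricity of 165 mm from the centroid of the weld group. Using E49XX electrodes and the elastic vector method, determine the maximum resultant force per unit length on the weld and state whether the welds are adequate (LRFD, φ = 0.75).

E49XX → F_EXX = 490 MPa.
Total weld length L_w = 320 mm. Treat welds as unit-width lines.
Centroid: x̄ = 2×65×32.5 / 320 = 13.2 mm from the vertical weld.
Polar moment about centroid: J = I_x + I_y = [190³/12 + 2×65×95²] + [190×13.2² + 2(65³/12 + 65×19.3²)] = 1872000 mm³.
Direct shear f_v = P/L_w = 106×10³ / 320 = 331.2 N/mm (vertical).
Torsion M = P·e = 106×10³ × 165 = 17490000 N·mm.
Critical point at (x, y) = (51.8, 95) from centroid. f_tx = M·y/J = 887.5 N/mm; f_ty = M·x/J = 483.9 N/mm.
Resultant f_max = √[f_tx² + (f_v + f_ty)²] = √[887.5² + (331.2 + 483.9)²] = 1205 N/mm.
Capacity per unit length: φr_n = 0.75 × 0.6 × 490 × (0.707 × 8) = 1247 N/mm.
1205 ≤ 1247 → adequate.

f_max ≈ 1210 N/mm; adequate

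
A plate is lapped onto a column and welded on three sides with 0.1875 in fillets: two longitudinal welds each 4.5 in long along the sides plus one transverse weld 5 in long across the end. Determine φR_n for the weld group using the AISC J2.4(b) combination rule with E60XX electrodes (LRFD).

φR_n ≈ 54.2 kip

E60XX → F_EXX = 60 ksi.
t_e = 0.707 × 0.1875 = 0.1326 in.
R_nwl = 0.6 × 60 × 0.1326 × 9 = 42.95 kip (longitudinal, 2 welds).
R_nwt = 0.6 × 60 × 0.1326 × 5 = 23.86 kip (transverse, base value).
(i) R_nwl + R_nwt = 66.81 kip; (ii) 0.85 R_nwl + 1.5 R_nwt = 72.3 kip.
R_n = max = 72.3 kip [governs: (ii)]; φR_n = 54.22 kip.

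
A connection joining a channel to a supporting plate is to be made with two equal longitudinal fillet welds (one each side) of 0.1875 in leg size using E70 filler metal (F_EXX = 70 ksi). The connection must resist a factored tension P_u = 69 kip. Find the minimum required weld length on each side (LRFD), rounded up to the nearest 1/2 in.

Throat t_e = 0.707 × 0.1875 = 0.1326 in.
φr_n = 0.75 × 0.6 × 70 × 0.1326 = 4.176 kip/in.
L_req = P_u / φr_n = 69 / 4.176 = 16.52 in total.
Per side: 16.52 / 2 = 8.262 in.
Round up → use L = 8.5 in on each side.

L = 8.5 in on each side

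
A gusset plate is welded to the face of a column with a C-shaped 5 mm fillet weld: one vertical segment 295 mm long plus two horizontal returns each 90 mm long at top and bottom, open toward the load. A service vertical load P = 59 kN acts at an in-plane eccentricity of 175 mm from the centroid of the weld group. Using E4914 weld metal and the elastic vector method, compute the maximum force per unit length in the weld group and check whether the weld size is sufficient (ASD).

f_max ≈ 339 N/mm; adequate

E49XX → F_EXX = 490 MPa.
Total weld length L_w = 475 mm. Treat welds as unit-width lines.
Centroid: x̄ = 2×90×45 / 475 = 17.05 mm from the vertical weld.
Polar moment about centroid: J = I_x + I_y = [295³/12 + 2×90×147.5²] + [295×17.05² + 2(90³/12 + 90×27.95²)] = 6403000 mm³.
Direct shear f_v = P/L_w = 59×10³ / 475 = 124.2 N/mm (vertical).
Torsion M = P·e = 59×10³ × 175 = 10325000 N·mm.
Critical point at (x, y) = (72.95, 147.5) from centroid. f_tx = M·y/J = 237.8 N/mm; f_ty = M·x/J = 117.6 N/mm.
Resultant f_max = √[f_tx² + (f_v + f_ty)²] = √[237.8² + (124.2 + 117.6)²] = 339.2 N/mm.
Capacity per unit length: r_n/Ω = (1/2.0) × 0.6 × 490 × (0.707 × 5) = 519.6 N/mm.
339.2 ≤ 519.6 → adequate.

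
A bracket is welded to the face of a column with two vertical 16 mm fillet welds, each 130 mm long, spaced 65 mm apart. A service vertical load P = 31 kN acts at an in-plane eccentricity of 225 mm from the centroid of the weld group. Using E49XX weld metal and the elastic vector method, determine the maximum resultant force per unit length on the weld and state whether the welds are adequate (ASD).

E49XX → F_EXX = 490 MPa.
Total weld length L_w = 260 mm. Treat welds as unit-width lines.
Polar moment about centroid: J = 2[d³/12 + d(b/2)²] = 2[130³/12 + 130×32.5²] = 640800 mm³.
Direct shear f_v = P/L_w = 31×10³ / 260 = 119.2 N/mm (vertical).
Torsion M = P·e = 31×10³ × 225 = 6975000 N·mm.
Critical point at (x, y) = (32.5, 65) from centroid. f_tx = M·y/J = 707.5 N/mm; f_ty = M·x/J = 353.8 N/mm.
Resultant f_max = √[f_tx² + (f_v + f_ty)²] = √[707.5² + (119.2 + 353.8)²] = 851.1 N/mm.
Capacity per unit length: r_n/Ω = (1/2.0) × 0.6 × 490 × (0.707 × 16) = 1663 N/mm.
851.1 ≤ 1663 → adequate.

f_max ≈ 851 N/mm; adequate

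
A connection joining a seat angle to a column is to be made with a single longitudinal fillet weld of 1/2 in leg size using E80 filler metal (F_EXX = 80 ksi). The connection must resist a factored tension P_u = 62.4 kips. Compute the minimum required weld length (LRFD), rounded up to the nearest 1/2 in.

L = 5 in

Throat t_e = 0.707 × 0.5 = 0.3535 in.
φr_n = 0.75 × 0.6 × 80 × 0.3535 = 12.73 kips/in.
L_req = P_u / φr_n = 62.4 / 12.73 = 4.903 in total.
Round up → use L = 5 in.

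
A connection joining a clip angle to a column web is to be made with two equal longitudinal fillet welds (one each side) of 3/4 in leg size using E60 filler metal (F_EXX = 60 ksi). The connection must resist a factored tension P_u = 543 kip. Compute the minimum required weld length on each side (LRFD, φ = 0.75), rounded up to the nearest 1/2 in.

Throat t_e = 0.707 × 0.75 = 0.5302 in.
φr_n = 0.75 × 0.6 × 60 × 0.5302 = 14.32 kip/in.
L_req = P_u / φr_n = 543 / 14.32 = 37.93 in total.
Per side: 37.93 / 2 = 18.96 in.
Round up → use L = 19 in on each side.

L = 19 in on each side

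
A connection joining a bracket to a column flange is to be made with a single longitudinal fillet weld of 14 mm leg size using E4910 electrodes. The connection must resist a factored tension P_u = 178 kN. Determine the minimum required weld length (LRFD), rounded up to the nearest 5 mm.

L = 85 mm

E49XX → F_EXX = 490 MPa.
Throat t_e = 0.707 × 14 = 9.898 mm.
φr_n = 0.75 × 0.6 × 490 × 9.898 × 10⁻³ = 2.183 kN/mm.
L_req = P_u / φr_n = 178 / 2.183 = 81.56 mm total.
Round up → use L = 85 mm.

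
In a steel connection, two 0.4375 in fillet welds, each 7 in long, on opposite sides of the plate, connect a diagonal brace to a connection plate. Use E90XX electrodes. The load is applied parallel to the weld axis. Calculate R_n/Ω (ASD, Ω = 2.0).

E90XX → F_EXX = 90 ksi.
Effective throat t_e = 0.707 × 0.4375 = 0.3093 in.
Total length L = 14 in; A_we = 0.3093 × 14 = 4.33 in².
F_nw = 0.6 F_EXX = 0.6 × 90 = 54 ksi.
R_n = 54 × 4.33 = 233.8 kip; R_n/Ω = 233.8/2.0 = 116.9 kip.

R_n/Ω ≈ 117 kip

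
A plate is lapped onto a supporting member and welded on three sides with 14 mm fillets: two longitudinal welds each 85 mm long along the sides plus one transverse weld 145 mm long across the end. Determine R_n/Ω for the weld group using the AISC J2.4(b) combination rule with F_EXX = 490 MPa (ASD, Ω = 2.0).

R_n/Ω ≈ 527 kN

t_e = 0.707 × 14 = 9.898 mm.
R_nwl = 0.6 × 490 × 9.898 × 170 × 10⁻³ = 494.7 kN (longitudinal, 2 welds).
R_nwt = 0.6 × 490 × 9.898 × 145 × 10⁻³ = 422 kN (transverse, base value).
(i) R_nwl + R_nwt = 916.7 kN; (ii) 0.85 R_nwl + 1.5 R_nwt = 1053 kN.
R_n = max = 1053 kN [governs: (ii)]; R_n/Ω = 526.7 kN.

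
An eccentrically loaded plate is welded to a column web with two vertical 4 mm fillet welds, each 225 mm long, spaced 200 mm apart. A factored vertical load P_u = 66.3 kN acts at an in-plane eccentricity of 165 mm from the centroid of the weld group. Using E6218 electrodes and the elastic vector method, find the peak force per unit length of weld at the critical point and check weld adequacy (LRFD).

E62XX → F_EXX = 620 MPa.
Total weld length L_w = 450 mm. Treat welds as unit-width lines.
Polar moment about centroid: J = 2[d³/12 + d(b/2)²] = 2[225³/12 + 225×100²] = 6398000 mm³.
Direct shear f_v = P/L_w = 66.3×10³ / 450 = 147.3 N/mm (vertical).
Torsion M = P·e = 66.3×10³ × 165 = 10940000 N·mm.
Critical point at (x, y) = (100, 112.5) from centroid. f_tx = M·y/J = 192.3 N/mm; f_ty = M·x/J = 171 N/mm.
Resultant f_max = √[f_tx² + (f_v + f_ty)²] = √[192.3² + (147.3 + 171)²] = 371.9 N/mm.
Capacity per unit length: φr_n = 0.75 × 0.6 × 620 × (0.707 × 4) = 789 N/mm.
371.9 ≤ 789 → adequate.

f_max ≈ 372 N/mm; adequate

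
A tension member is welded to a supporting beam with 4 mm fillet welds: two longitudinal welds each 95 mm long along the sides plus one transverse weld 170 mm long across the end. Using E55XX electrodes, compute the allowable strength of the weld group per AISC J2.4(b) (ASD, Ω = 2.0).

E55XX → F_EXX = 550 MPa.
t_e = 0.707 × 4 = 2.828 mm.
R_nwl = 0.6 × 550 × 2.828 × 190 × 10⁻³ = 177.3 kN (longitudinal, 2 welds).
R_nwt = 0.6 × 550 × 2.828 × 170 × 10⁻³ = 158.7 kN (transverse, base value).
(i) R_nwl + R_nwt = 336 kN; (ii) 0.85 R_nwl + 1.5 R_nwt = 388.7 kN.
R_n = max = 388.7 kN [governs: (ii)]; R_n/Ω = 194.3 kN.

R_n/Ω ≈ 194 kN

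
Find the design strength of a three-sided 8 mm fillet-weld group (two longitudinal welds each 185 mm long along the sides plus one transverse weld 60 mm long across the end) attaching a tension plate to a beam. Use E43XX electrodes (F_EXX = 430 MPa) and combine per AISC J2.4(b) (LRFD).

t_e = 0.707 × 8 = 5.656 mm.
R_nwl = 0.6 × 430 × 5.656 × 370 × 10⁻³ = 539.9 kN (longitudinal, 2 welds).
R_nwt = 0.6 × 430 × 5.656 × 60 × 10⁻³ = 87.55 kN (transverse, base value).
(i) R_nwl + R_nwt = 627.5 kN; (ii) 0.85 R_nwl + 1.5 R_nwt = 590.3 kN.
R_n = max = 627.5 kN [governs: (i)]; φR_n = 470.6 kN.

φR_n ≈ 471 kN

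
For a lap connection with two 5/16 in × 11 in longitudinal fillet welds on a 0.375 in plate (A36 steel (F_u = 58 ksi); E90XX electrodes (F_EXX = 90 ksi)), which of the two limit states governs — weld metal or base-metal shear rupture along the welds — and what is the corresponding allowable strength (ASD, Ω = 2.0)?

t_e = 0.707 × 0.3125 = 0.2209 in; L = 22 in.
Weld metal: R_n/Ω = (1/2.0) × 0.6 × 90 × 0.2209 × 22 = 131.2 kip.
Base metal (shear rupture): R_n/Ω = (1/2.0) × 0.6 × 58 × 0.375 × 22 = 143.5 kip.
Governing: weld metal.

R_n/Ω ≈ 131 kip (weld metal governs)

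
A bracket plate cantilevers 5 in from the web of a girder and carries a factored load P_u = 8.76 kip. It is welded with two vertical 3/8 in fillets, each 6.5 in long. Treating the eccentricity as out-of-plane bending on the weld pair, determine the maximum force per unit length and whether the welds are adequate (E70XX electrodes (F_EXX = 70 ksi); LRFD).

L_w = 2 × 6.5 = 13 in; section modulus (unit throat) S = 2 × L²/6 = 14.08 in².
Direct shear f_v = P/L_w = 8.76/13 = 0.6738 kip/in.
Moment M = P × e = 8.76 × 5 = 43.8 kip·in; bending f_b = M/S = 3.11 kip/in.
f_max = √(f_v² + f_b²) = √(0.6738² + 3.11²) = 3.182 kip/in.
φr_n = 0.75 × 0.6 × 70 × (0.707 × 0.375) = 8.351 kip/in → adequate.

f_max ≈ 3.18 kip/in; adequate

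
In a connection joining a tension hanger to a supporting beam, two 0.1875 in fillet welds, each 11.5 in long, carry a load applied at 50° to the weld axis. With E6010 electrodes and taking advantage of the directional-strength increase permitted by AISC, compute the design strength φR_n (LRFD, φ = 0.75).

E60XX → F_EXX = 60 ksi.
t_e = 0.707 × 0.1875 = 0.1326 in; A_we = 0.1326 × 23 = 3.049 in².
Directional factor: 1.0 + 0.5 sin^1.5(50°) = 1.335.
F_nw = 0.6 × 60 × 1.335 = 48.07 ksi.
φR_n = 0.75 × 48.07 × 3.049 = 109.9 kips.

φR_n ≈ 110 kips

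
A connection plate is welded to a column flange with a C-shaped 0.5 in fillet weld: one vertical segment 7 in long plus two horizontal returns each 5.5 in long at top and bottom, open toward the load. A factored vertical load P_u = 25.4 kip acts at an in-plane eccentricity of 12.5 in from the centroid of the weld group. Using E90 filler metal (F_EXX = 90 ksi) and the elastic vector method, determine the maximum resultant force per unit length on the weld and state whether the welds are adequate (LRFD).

f_max ≈ 8.46 kip/in; adequate

Total weld length L_w = 18 in. Treat welds as unit-width lines.
Centroid: x̄ = 2×5.5×2.75 / 18 = 1.681 in from the vertical weld.
Polar moment about centroid: J = I_x + I_y = [7³/12 + 2×5.5×3.5²] + [7×1.681² + 2(5.5³/12 + 5.5×1.069²)] = 223.4 in³.
Direct shear f_v = P/L_w = 25.4 / 18 = 1.411 kip/in (vertical).
Torsion M = P·e = 25.4 × 12.5 = 317.5 kip·in.
Critical point at (x, y) = (3.819, 3.5) from centroid. f_tx = M·y/J = 4.974 kip/in; f_ty = M·x/J = 5.428 kip/in.
Resultant f_max = √[f_tx² + (f_v + f_ty)²] = √[4.974² + (1.411 + 5.428)²] = 8.457 kip/in.
Capacity per unit length: φr_n = 0.75 × 0.6 × 90 × (0.707 × 0.5) = 14.32 kip/in.
8.457 ≤ 14.32 → adequate.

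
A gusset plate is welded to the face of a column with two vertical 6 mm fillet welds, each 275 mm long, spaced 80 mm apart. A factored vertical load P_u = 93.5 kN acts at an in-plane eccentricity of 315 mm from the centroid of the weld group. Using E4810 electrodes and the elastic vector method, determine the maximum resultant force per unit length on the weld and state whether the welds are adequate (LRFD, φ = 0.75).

f_max ≈ 1030 N/mm; NOT adequate

E48XX → F_EXX = 480 MPa.
Total weld length L_w = 550 mm. Treat welds as unit-width lines.
Polar moment about centroid: J = 2[d³/12 + d(b/2)²] = 2[275³/12 + 275×40²] = 4346000 mm³.
Direct shear f_v = P/L_w = 93.5×10³ / 550 = 170 N/mm (vertical).
Torsion M = P·e = 93.5×10³ × 315 = 29452000 N·mm.
Critical point at (x, y) = (40, 137.5) from centroid. f_tx = M·y/J = 931.8 N/mm; f_ty = M·x/J = 271.1 N/mm.
Resultant f_max = √[f_tx² + (f_v + f_ty)²] = √[931.8² + (170 + 271.1)²] = 1031 N/mm.
Capacity per unit length: φr_n = 0.75 × 0.6 × 480 × (0.707 × 6) = 916.3 N/mm.
1031 > 916.3 → NOT adequate.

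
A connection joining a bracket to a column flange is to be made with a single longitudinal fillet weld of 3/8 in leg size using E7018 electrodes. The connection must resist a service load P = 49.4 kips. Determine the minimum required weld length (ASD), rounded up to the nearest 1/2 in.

L = 9 in

E70XX → F_EXX = 70 ksi.
Throat t_e = 0.707 × 0.375 = 0.2651 in.
r_n/Ω = (0.6 × 70 × 0.2651) / 2.0 = 5.568 kip/in.
L_req = P / (r_n/Ω) = 49.4 / 5.568 = 8.873 in total.
Round up → use L = 9 in.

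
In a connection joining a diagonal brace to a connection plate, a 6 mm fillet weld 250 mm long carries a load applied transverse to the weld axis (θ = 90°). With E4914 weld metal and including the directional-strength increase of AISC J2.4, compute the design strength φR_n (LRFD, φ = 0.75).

E49XX → F_EXX = 490 MPa.
t_e = 0.707 × 6 = 4.242 mm; A_we = 4.242 × 250 = 1060 mm².
Directional factor: 1.0 + 0.5 sin^1.5(90°) = 1.5.
F_nw = 0.6 × 490 × 1.5 = 441 MPa.
φR_n = 0.75 × 441 × 1060 × 10⁻³ = 350.8 kN.

φR_n ≈ 351 kN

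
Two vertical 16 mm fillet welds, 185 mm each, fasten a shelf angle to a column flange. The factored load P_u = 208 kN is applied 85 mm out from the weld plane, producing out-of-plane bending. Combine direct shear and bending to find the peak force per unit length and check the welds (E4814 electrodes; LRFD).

f_max ≈ 1650 N/mm; adequate

E48XX → F_EXX = 480 MPa.
L_w = 2 × 185 = 370 mm; section modulus (unit throat) S = 2 × L²/6 = 11410 mm².
Direct shear f_v = P/L_w = 208×10³/370 = 562.2 N/mm.
Moment M = P × e = 208×10³ × 85 = 17680000 N·mm; bending f_b = M/S = 1550 N/mm.
f_max = √(f_v² + f_b²) = √(562.2² + 1550²) = 1649 N/mm.
φr_n = 0.75 × 0.6 × 480 × (0.707 × 16) = 2443 N/mm → adequate.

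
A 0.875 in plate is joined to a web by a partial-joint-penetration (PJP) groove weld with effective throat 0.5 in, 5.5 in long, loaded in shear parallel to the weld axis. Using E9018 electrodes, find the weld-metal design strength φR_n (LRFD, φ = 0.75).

E90XX → F_EXX = 90 ksi.
Effective throat (given) t_e = 0.5 in.
A_we = 0.5 × 5.5 = 2.75 in².
F_nw = 0.6 F_EXX = 54 ksi.
φR_n = 0.75 × 54 × 2.75 = 111.4 kips.

φR_n ≈ 111 kips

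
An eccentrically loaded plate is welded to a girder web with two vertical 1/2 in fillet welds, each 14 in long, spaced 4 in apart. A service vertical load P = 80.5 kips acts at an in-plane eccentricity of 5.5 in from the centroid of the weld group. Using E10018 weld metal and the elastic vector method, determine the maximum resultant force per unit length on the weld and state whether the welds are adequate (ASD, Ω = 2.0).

f_max ≈ 7.02 kip/in; adequate

E100XX → F_EXX = 100 ksi.
Total weld length L_w = 28 in. Treat welds as unit-width lines.
Polar moment about centroid: J = 2[d³/12 + d(b/2)²] = 2[14³/12 + 14×2²] = 569.3 in³.
Direct shear f_v = P/L_w = 80.5 / 28 = 2.875 kip/in (vertical).
Torsion M = P·e = 80.5 × 5.5 = 442.75 kip·in.
Critical point at (x, y) = (2, 7) from centroid. f_tx = M·y/J = 5.444 kip/in; f_ty = M·x/J = 1.555 kip/in.
Resultant f_max = √[f_tx² + (f_v + f_ty)²] = √[5.444² + (2.875 + 1.555)²] = 7.019 kip/in.
Capacity per unit length: r_n/Ω = (1/2.0) × 0.6 × 100 × (0.707 × 0.5) = 10.6 kip/in.
7.019 ≤ 10.6 → adequate.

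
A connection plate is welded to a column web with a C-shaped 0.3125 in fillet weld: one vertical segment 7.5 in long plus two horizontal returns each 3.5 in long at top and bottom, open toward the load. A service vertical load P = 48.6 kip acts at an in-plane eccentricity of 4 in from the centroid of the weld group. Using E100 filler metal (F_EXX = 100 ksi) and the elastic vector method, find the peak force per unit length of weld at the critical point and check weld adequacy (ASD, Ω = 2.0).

f_max ≈ 8.28 kip/in; NOT adequate

Total weld length L_w = 14.5 in. Treat welds as unit-width lines.
Centroid: x̄ = 2×3.5×1.75 / 14.5 = 0.8448 in from the vertical weld.
Polar moment about centroid: J = I_x + I_y = [7.5³/12 + 2×3.5×3.75²] + [7.5×0.8448² + 2(3.5³/12 + 3.5×0.9052²)] = 151.8 in³.
Direct shear f_v = P/L_w = 48.6 / 14.5 = 3.352 kip/in (vertical).
Torsion M = P·e = 48.6 × 4 = 194.4 kip·in.
Critical point at (x, y) = (2.655, 3.75) from centroid. f_tx = M·y/J = 4.801 kip/in; f_ty = M·x/J = 3.4 kip/in.
Resultant f_max = √[f_tx² + (f_v + f_ty)²] = √[4.801² + (3.352 + 3.4)²] = 8.285 kip/in.
Capacity per unit length: r_n/Ω = (1/2.0) × 0.6 × 100 × (0.707 × 0.3125) = 6.628 kip/in.
8.285 > 6.628 → NOT adequate.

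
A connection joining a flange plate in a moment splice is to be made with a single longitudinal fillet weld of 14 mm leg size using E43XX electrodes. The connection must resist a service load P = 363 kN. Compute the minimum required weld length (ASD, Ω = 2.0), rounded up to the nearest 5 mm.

L = 285 mm

E43XX → F_EXX = 430 MPa.
Throat t_e = 0.707 × 14 = 9.898 mm.
r_n/Ω = (0.6 × 430 × 9.898) / 2.0 = 1277 N/mm = 1.277 kN/mm.
L_req = P / (r_n/Ω) = 363 / 1.277 = 284.3 mm total.
Round up → use L = 285 mm.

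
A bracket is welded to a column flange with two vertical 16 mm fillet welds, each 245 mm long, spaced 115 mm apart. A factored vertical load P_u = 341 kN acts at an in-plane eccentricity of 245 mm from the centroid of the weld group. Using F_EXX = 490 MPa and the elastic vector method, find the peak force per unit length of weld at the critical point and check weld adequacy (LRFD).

f_max ≈ 3140 N/mm; NOT adequate

Total weld length L_w = 490 mm. Treat welds as unit-width lines.
Polar moment about centroid: J = 2[d³/12 + d(b/2)²] = 2[245³/12 + 245×57.5²] = 4071000 mm³.
Direct shear f_v = P/L_w = 341×10³ / 490 = 695.9 N/mm (vertical).
Torsion M = P·e = 341×10³ × 245 = 83545000 N·mm.
Critical point at (x, y) = (57.5, 122.5) from centroid. f_tx = M·y/J = 2514 N/mm; f_ty = M·x/J = 1180 N/mm.
Resultant f_max = √[f_tx² + (f_v + f_ty)²] = √[2514² + (695.9 + 1180)²] = 3137 N/mm.
Capacity per unit length: φr_n = 0.75 × 0.6 × 490 × (0.707 × 16) = 2494 N/mm.
3137 > 2494 → NOT adequate.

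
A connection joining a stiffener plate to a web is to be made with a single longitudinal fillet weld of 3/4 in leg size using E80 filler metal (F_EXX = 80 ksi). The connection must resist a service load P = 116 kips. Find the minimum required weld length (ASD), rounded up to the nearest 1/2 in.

L = 9.5 in

Throat t_e = 0.707 × 0.75 = 0.5302 in.
r_n/Ω = (0.6 × 80 × 0.5302) / 2.0 = 12.73 kip/in.
L_req = P / (r_n/Ω) = 116 / 12.73 = 9.115 in total.
Round up → use L = 9.5 in.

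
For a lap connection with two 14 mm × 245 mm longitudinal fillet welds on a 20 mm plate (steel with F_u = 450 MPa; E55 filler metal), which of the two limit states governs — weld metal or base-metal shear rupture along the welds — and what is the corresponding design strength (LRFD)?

φR_n ≈ 1200 kN (weld metal governs)

E55XX → F_EXX = 550 MPa.
t_e = 0.707 × 14 = 9.898 mm; L = 490 mm.
Weld metal: φR_n = 0.75 × 0.6 × 550 × 9.898 × 490 × 10⁻³ = 1200 kN.
Base metal (shear rupture): φR_n = 0.75 × 0.6 × 450 × 20 × 490 × 10⁻³ = 1984 kN.
Governing: weld metal.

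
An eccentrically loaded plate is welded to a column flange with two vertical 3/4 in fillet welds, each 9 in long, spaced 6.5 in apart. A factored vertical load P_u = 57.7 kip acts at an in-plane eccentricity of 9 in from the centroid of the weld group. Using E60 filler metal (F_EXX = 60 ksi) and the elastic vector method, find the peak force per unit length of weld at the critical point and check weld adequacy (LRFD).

f_max ≈ 11.4 kip/in; adequate

Total weld length L_w = 18 in. Treat welds as unit-width lines.
Polar moment about centroid: J = 2[d³/12 + d(b/2)²] = 2[9³/12 + 9×3.25²] = 311.6 in³.
Direct shear f_v = P/L_w = 57.7 / 18 = 3.206 kip/in (vertical).
Torsion M = P·e = 57.7 × 9 = 519.3 kip·in.
Critical point at (x, y) = (3.25, 4.5) from centroid. f_tx = M·y/J = 7.499 kip/in; f_ty = M·x/J = 5.416 kip/in.
Resultant f_max = √[f_tx² + (f_v + f_ty)²] = √[7.499² + (3.206 + 5.416)²] = 11.43 kip/in.
Capacity per unit length: φr_n = 0.75 × 0.6 × 60 × (0.707 × 0.75) = 14.32 kip/in.
11.43 ≤ 14.32 → adequate.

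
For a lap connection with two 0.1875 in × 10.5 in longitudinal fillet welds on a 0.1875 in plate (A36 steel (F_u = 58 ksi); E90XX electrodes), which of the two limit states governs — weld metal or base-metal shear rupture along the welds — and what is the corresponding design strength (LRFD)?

φR_n ≈ 103 kips (base-metal shear rupture governs)

E90XX → F_EXX = 90 ksi.
t_e = 0.707 × 0.1875 = 0.1326 in; L = 21 in.
Weld metal: φR_n = 0.75 × 0.6 × 90 × 0.1326 × 21 = 112.7 kips.
Base metal (shear rupture): φR_n = 0.75 × 0.6 × 58 × 0.1875 × 21 = 102.8 kips.
Governing: base-metal shear rupture.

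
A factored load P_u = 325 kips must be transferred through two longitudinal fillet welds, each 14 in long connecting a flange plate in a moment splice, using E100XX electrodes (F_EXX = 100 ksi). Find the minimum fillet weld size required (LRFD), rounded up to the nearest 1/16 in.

w = 3/8 in

Total weld length L = 28 in.
Required throat t_e = P_u / (φ × 0.6 F_EXX × L) = 325 / (0.75 × 0.6 × 100 × 28) = 0.2579 in.
Required leg w = t_e / 0.707 = 0.3648 in → use 3/8 in.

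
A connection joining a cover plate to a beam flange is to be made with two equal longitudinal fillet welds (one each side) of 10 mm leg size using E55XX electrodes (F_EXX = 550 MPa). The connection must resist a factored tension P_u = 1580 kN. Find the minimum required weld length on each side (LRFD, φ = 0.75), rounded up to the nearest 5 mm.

Throat t_e = 0.707 × 10 = 7.07 mm.
φr_n = 0.75 × 0.6 × 550 × 7.07 × 10⁻³ = 1.75 kN/mm.
L_req = P_u / φr_n = 1580 / 1.75 = 902.9 mm total.
Per side: 902.9 / 2 = 451.5 mm.
Round up → use L = 455 mm on each side.

L = 455 mm on each side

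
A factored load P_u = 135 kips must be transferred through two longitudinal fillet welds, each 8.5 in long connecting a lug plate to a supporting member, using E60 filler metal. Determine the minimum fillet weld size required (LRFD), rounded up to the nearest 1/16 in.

E60XX → F_EXX = 60 ksi.
Total weld length L = 17 in.
Required throat t_e = P_u / (φ × 0.6 F_EXX × L) = 135 / (0.75 × 0.6 × 60 × 17) = 0.2941 in.
Required leg w = t_e / 0.707 = 0.416 in → use 7/16 in.

w = 7/16 in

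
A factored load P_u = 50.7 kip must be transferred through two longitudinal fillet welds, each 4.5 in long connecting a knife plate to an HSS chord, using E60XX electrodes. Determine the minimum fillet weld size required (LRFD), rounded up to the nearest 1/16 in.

w = 5/16 in

E60XX → F_EXX = 60 ksi.
Total weld length L = 9 in.
Required throat t_e = P_u / (φ × 0.6 F_EXX × L) = 50.7 / (0.75 × 0.6 × 60 × 9) = 0.2086 in.
Required leg w = t_e / 0.707 = 0.2951 in → use 5/16 in.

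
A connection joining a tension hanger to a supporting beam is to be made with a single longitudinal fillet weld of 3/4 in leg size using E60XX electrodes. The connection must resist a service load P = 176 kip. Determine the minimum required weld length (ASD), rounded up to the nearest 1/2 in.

E60XX → F_EXX = 60 ksi.
Throat t_e = 0.707 × 0.75 = 0.5302 in.
r_n/Ω = (0.6 × 60 × 0.5302) / 2.0 = 9.544 kip/in.
L_req = P / (r_n/Ω) = 176 / 9.544 = 18.44 in total.
Round up → use L = 18.5 in.

L = 18.5 in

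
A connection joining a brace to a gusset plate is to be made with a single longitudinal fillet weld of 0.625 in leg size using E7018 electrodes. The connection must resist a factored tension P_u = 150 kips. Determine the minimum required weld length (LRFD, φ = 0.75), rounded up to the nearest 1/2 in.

E70XX → F_EXX = 70 ksi.
Throat t_e = 0.707 × 0.625 = 0.4419 in.
φr_n = 0.75 × 0.6 × 70 × 0.4419 = 13.92 kips/in.
L_req = P_u / φr_n = 150 / 13.92 = 10.78 in total.
Round up → use L = 11 in.

L = 11 in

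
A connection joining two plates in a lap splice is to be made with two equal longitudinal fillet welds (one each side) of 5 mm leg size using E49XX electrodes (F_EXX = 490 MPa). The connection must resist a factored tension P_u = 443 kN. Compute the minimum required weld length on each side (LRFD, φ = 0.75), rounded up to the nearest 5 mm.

Throat t_e = 0.707 × 5 = 3.535 mm.
φr_n = 0.75 × 0.6 × 490 × 3.535 × 10⁻³ = 0.7795 kN/mm.
L_req = P_u / φr_n = 443 / 0.7795 = 568.3 mm total.
Per side: 568.3 / 2 = 284.2 mm.
Round up → use L = 285 mm on each side.

L = 285 mm on each side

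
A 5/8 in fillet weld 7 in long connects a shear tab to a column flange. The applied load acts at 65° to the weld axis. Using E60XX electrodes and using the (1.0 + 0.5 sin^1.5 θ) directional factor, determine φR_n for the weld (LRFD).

E60XX → F_EXX = 60 ksi.
t_e = 0.707 × 0.625 = 0.4419 in; A_we = 0.4419 × 7 = 3.093 in².
Directional factor: 1.0 + 0.5 sin^1.5(65°) = 1.431.
F_nw = 0.6 × 60 × 1.431 = 51.53 ksi.
φR_n = 0.75 × 51.53 × 3.093 = 119.5 kips.

φR_n ≈ 120 kips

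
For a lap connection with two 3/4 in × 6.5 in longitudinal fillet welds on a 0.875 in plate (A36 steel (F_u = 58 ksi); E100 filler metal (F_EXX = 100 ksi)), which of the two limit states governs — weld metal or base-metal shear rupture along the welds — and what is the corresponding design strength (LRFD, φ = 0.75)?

φR_n ≈ 297 kip (base-metal shear rupture governs)

t_e = 0.707 × 0.75 = 0.5302 in; L = 13 in.
Weld metal: φR_n = 0.75 × 0.6 × 100 × 0.5302 × 13 = 310.2 kip.
Base metal (shear rupture): φR_n = 0.75 × 0.6 × 58 × 0.875 × 13 = 296.9 kip.
Governing: base-metal shear rupture.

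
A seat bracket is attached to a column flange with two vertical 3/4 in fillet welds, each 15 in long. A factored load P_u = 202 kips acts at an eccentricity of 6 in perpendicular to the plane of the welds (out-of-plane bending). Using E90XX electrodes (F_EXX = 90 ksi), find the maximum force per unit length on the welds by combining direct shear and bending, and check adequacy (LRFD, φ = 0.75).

f_max ≈ 17.5 kip/in; adequate

L_w = 2 × 15 = 30 in; section modulus (unit throat) S = 2 × L²/6 = 75 in².
Direct shear f_v = P/L_w = 202/30 = 6.733 kip/in.
Moment M = P × e = 202 × 6 = 1212 kip·in; bending f_b = M/S = 16.16 kip/in.
f_max = √(f_v² + f_b²) = √(6.733² + 16.16²) = 17.51 kip/in.
φr_n = 0.75 × 0.6 × 90 × (0.707 × 0.75) = 21.48 kip/in → adequate.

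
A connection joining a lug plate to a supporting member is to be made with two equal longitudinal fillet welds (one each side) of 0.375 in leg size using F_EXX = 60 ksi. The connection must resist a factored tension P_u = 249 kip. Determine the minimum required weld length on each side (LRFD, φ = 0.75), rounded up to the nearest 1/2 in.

L = 17.5 in on each side

Throat t_e = 0.707 × 0.375 = 0.2651 in.
φr_n = 0.75 × 0.6 × 60 × 0.2651 = 7.158 kip/in.
L_req = P_u / φr_n = 249 / 7.158 = 34.78 in total.
Per side: 34.78 / 2 = 17.39 in.
Round up → use L = 17.5 in on each side.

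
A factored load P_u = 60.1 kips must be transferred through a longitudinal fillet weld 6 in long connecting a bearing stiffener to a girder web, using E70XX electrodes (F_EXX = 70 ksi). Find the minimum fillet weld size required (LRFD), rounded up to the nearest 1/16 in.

Total weld length L = 6 in.
Required throat t_e = P_u / (φ × 0.6 F_EXX × L) = 60.1 / (0.75 × 0.6 × 70 × 6) = 0.318 in.
Required leg w = t_e / 0.707 = 0.4498 in → use 1/2 in.

w = 1/2 in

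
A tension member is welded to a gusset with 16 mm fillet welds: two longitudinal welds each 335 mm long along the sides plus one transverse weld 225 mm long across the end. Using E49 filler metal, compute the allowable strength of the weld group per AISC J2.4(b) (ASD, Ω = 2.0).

E49XX → F_EXX = 490 MPa.
t_e = 0.707 × 16 = 11.31 mm.
R_nwl = 0.6 × 490 × 11.31 × 670 × 10⁻³ = 2228 kN (longitudinal, 2 welds).
R_nwt = 0.6 × 490 × 11.31 × 225 × 10⁻³ = 748.3 kN (transverse, base value).
(i) R_nwl + R_nwt = 2977 kN; (ii) 0.85 R_nwl + 1.5 R_nwt = 3016 kN.
R_n = max = 3016 kN [governs: (ii)]; R_n/Ω = 1508 kN.

R_n/Ω ≈ 1510 kN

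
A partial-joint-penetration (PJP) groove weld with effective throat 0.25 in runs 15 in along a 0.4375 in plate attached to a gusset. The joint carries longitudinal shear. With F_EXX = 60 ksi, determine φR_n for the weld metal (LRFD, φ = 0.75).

Effective throat (given) t_e = 0.25 in.
A_we = 0.25 × 15 = 3.75 in².
F_nw = 0.6 F_EXX = 36 ksi.
φR_n = 0.75 × 36 × 3.75 = 101.2 kip.

φR_n ≈ 101 kip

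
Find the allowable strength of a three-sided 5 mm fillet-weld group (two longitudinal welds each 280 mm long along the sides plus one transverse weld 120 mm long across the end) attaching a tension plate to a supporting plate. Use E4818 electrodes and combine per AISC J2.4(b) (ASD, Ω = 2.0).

R_n/Ω ≈ 346 kN

E48XX → F_EXX = 480 MPa.
t_e = 0.707 × 5 = 3.535 mm.
R_nwl = 0.6 × 480 × 3.535 × 560 × 10⁻³ = 570.1 kN (longitudinal, 2 welds).
R_nwt = 0.6 × 480 × 3.535 × 120 × 10⁻³ = 122.2 kN (transverse, base value).
(i) R_nwl + R_nwt = 692.3 kN; (ii) 0.85 R_nwl + 1.5 R_nwt = 667.9 kN.
R_n = max = 692.3 kN [governs: (i)]; R_n/Ω = 346.1 kN.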